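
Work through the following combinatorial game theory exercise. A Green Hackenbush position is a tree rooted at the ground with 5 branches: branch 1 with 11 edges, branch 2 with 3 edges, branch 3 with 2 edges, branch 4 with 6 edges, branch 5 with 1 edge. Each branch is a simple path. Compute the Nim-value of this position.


The tree has 5 branches from the ground vertex.
In Green Hackenbush, the Nim-value of a simple path of length k is k.
Branch 1: length 11, Nim-value = 11
Branch 2: length 3, Nim-value = 3
Branch 3: length 2, Nim-value = 2
Branch 4: length 6, Nim-value = 6
Branch 5: length 1, Nim-value = 1
Total Nim-value = XOR of all branch values:
0 XOR 11 = 11
11 XOR 3 = 8
8 XOR 2 = 10
10 XOR 6 = 12
12 XOR 1 = 13
Nim-value of the tree = 13

13


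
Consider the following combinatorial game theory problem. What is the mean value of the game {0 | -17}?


Game = {0 | -17}, a switch {a | b} with numbers a > b.
Its thermograph has left wall a - t and right wall b + t, which meet at t = (a - b)/2, where both equal (a + b)/2. So the mast (mean value) is at (a + b)/2.
Mean = (0 + (-17))/2 = -17/2 = -17/2

-17/2


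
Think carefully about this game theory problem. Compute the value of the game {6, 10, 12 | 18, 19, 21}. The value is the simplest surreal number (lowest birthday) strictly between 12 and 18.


Left options: {6, 10, 12}, max = 12
Right options: {18, 19, 21}, min = 18
All options are numbers and max(Left) < min(Right), so by the simplicity theorem the value is the simplest (earliest-born) number strictly between 12 and 18.
Integers 13 through 17 all lie strictly between 12 and 18.
Among integers, the simplest (lowest birthday = smallest |n|; 0 is born on day 0, +-n on day n) is 13.
No non-integer in the interval can be simpler: if x is a non-integer in the interval, then floor(x) or ceil(x) also lies in the interval (the interval contains an integer), and both are proper prefixes of x's sign expansion, i.e. born earlier. So the game value is 13.
Game value = 13

13


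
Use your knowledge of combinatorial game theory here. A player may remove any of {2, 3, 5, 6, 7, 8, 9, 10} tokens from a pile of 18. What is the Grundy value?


The subtraction set is S = {2, 3, 5, 6, 7, 8, 9, 10}.
G(k) = mex{ G(k - s) : s in S, s <= k }. We compute iteratively: G(0) = 0.
G(1) = mex({}) = 0
G(2) = mex({0}) = 1
G(3) = mex({0}) = 1
G(4) = mex({0, 1}) = 2
G(5) = mex({0, 1}) = 2
G(6) = mex({0, 1, 2}) = 3
G(7) = mex({0, 1, 2}) = 3
G(8) = mex({0, 1, 2, 3}) = 4
G(9) = mex({0, 1, 2, 3}) = 4
G(10) = mex({0, 1, 2, 3, 4}) = 5
G(11) = mex({0, 1, 2, 3, 4}) = 5
G(12) = mex({1, 2, 3, 4, 5}) = 0
G(13) = mex({1, 2, 3, 4, 5}) = 0
G(14) = mex({0, 2, 3, 4, 5}) = 1
G(15) = mex({0, 2, 3, 4, 5}) = 1
G(16) = mex({0, 1, 3, 4, 5}) = 2
G(17) = mex({0, 1, 3, 4, 5}) = 2
G(18) = mex({0, 1, 2, 4, 5}) = 3
Therefore G(18) = 3.

3


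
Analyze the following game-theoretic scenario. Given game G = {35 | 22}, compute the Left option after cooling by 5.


Original game: {35 | 22} (a switch {a | b} with a > b).
Cooling by t (for t below the temperature (a - b)/2 = 13/2) taxes each move by t: {a | b} cooled by t is {a - t | b + t}.
Cooling amount: t = 5
Cooled Left option: 35 - 5 = 30
Cooled Right option: 22 + 5 = 27
Cooled game: {30 | 27}
Left option = 30

30


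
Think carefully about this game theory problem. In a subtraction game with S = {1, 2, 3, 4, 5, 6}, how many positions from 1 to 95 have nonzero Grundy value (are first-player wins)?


Subtraction set S = {1, 2, 3, 4, 5, 6}, so G(n) = n mod 7.
G(n) = 0 when n is a multiple of 7.
Multiples of 7 in [1, 95]: 13
N-positions (nonzero Grundy) = 95 - 13 = 82

82


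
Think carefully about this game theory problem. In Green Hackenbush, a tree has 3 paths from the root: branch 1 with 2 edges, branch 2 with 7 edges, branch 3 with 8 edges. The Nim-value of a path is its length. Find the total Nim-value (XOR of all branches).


The tree has 3 branches from the ground vertex.
In Green Hackenbush, the Nim-value of a simple path of length k is k.
Branch 1: length 2, Nim-value = 2
Branch 2: length 7, Nim-value = 7
Branch 3: length 8, Nim-value = 8
Total Nim-value = XOR of all branch values:
0 XOR 2 = 2
2 XOR 7 = 5
5 XOR 8 = 13
Nim-value of the tree = 13

13


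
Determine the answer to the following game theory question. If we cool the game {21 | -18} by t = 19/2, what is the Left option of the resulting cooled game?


Original game: {21 | -18} (a switch {a | b} with a > b).
Cooling by t (for t below the temperature (a - b)/2 = 39/2) taxes each move by t: {a | b} cooled by t is {a - t | b + t}.
Cooling amount: t = 19/2
Cooled Left option: 21 - 19/2 = 23/2
Cooled Right option: -18 + 19/2 = -17/2
Cooled game: {23/2 | -17/2}
Left option = 23/2

23/2


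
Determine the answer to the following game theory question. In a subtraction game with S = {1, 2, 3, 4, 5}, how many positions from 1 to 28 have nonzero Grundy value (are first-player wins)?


Subtraction set S = {1, 2, 3, 4, 5}, so G(n) = n mod 6.
G(n) = 0 when n is a multiple of 6.
Multiples of 6 in [1, 28]: 4
N-positions (nonzero Grundy) = 28 - 4 = 24

24


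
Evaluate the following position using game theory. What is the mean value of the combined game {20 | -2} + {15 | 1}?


G1 = {20 | -2}, G2 = {15 | 1}
Each is a switch {a | b} with numbers a > b; its mean value is (a + b)/2, and mean value is additive over game sums: m(G1 + G2) = m(G1) + m(G2).
Mean of G1 = (20 + (-2))/2 = 18/2 = 9
Mean of G2 = (15 + (1))/2 = 16/2 = 8
Mean of G1 + G2 = 9 + 8 = 17

17


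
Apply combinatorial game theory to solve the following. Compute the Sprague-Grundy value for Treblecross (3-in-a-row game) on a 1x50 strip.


Treblecross: place X on empty cells; 3-in-a-row wins.
Playing within two cells of an existing X lets the opponent win at once, so sensible play treats the cells i-2..i+2 around each X as dead. The player left with no safe cell loses, so this is a normal-play take-away game on strips of safe cells.
Placing X at cell i (0-indexed) of a strip of k safe cells leaves independent strips of sizes max(0, i-2) and max(0, k-i-3). Hence G(k) = mex{ G(max(0,i-2)) XOR G(max(0,k-i-3)) : 0 <= i < k }, with G(0) = 0.
G(1): splits (0,0):0^0=0 -> mex({0}) = 1
G(2): splits (0,0):0^0=0 -> mex({0}) = 1
G(3): splits (0,0):0^0=0 -> mex({0}) = 1
G(4): splits (0,1):0^1=1 (0,0):0^0=0 -> mex({0, 1}) = 2
G(5): splits (0,2):0^1=1 (0,1):0^1=1 (0,0):0^0=0 -> mex({0, 1}) = 2
G(6) = mex({1}) = 0
G(7) = mex({0, 1, 2}) = 3
G(8) = mex({0, 1, 2}) = 3
G(9) = mex({0, 2}) = 1
G(10) = mex({0, 2, 3}) = 1
G(11) = mex({0, 3}) = 1
G(12) = mex({1, 3}) = 0
G(13) = mex({0, 1, 2, 3}) = 4
G(14) = mex({0, 1, 2}) = 3
G(15) = mex({0, 1, 2}) = 3
G(16) = mex({0, 1, 2, 4}) = 3
G(17) = mex({0, 1, 3, 4}) = 2
G(18) = mex({0, 1, 3, 4}) = 2
G(19) = mex({0, 1, 3, 5}) = 2
G(20) = mex({0, 1, 2, 3, 5}) = 4
G(21) = mex({0, 1, 2, 3, 5}) = 4
G(22) = mex({1, 2, 6}) = 0
G(23) = mex({0, 1, 2, 3, 4, 6}) = 5
G(24) = mex({0, 1, 2, 3, 4}) = 5
G(25) = mex({0, 1, 3, 4, 7}) = 2
G(26) = mex({0, 1, 3, 4, 5, 7}) = 2
G(27) = mex({0, 1, 3, 5}) = 2
G(28) = mex({0, 1, 2, 5}) = 3
G(29) = mex({0, 1, 2, 4, 5, 6}) = 3
G(30) = mex({1, 2, 4, 6}) = 0
G(31) = mex({0, 1, 2, 3, 4, 6}) = 5
G(32) = mex({1, 2, 3, 4, 7}) = 0
G(33) = mex({0, 3, 7}) = 1
G(34) = mex({0, 2, 3, 5, 7}) = 1
G(35) = mex({0, 2, 3, 5, 6}) = 1
G(36) = mex({0, 1, 2, 5, 6}) = 3
G(37) = mex({0, 1, 2, 4, 5, 6}) = 3
G(38) = mex({0, 1, 2, 4}) = 3
G(39) = mex({0, 1, 2, 3, 4, 7}) = 5
G(40) = mex({0, 1, 2, 3, 4, 5, 7}) = 6
G(41) = mex({0, 1, 2, 3, 5, 7}) = 4
G(42) = mex({0, 1, 2, 3, 5, 6, 7}) = 4
G(43) = mex({0, 2, 3, 5, 6}) = 1
G(44) = mex({1, 2, 3, 4, 5, 6}) = 0
G(45) = mex({0, 1, 2, 3, 4, 6, 7}) = 5
G(46) = mex({0, 1, 2, 3, 4, 7}) = 5
G(47) = mex({0, 1, 2, 3, 4, 5, 7}) = 6
G(48) = mex({0, 1, 2, 3, 4, 5, 7}) = 6
G(49) = mex({0, 1, 3, 4, 5, 7}) = 2
G(50) = mex({0, 1, 2, 3, 4, 5, 6}) = 7
Therefore G(50) = 7.

7


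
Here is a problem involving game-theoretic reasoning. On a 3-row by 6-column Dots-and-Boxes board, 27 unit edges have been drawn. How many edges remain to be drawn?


Grid: 3 x 6 boxes, i.e. 4 rows and 7 columns of dots.
Horizontal edges: (rows + 1) * cols = 4 * 6 = 24
Vertical edges: rows * (cols + 1) = 3 * 7 = 21
Total edges: 24 + 21 = 45
Edges drawn: 27
Remaining: 45 - 27 = 18

18


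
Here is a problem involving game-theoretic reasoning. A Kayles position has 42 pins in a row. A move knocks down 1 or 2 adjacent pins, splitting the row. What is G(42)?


Kayles: a move removes 1 or 2 adjacent pins from a contiguous row.
Removing pins from a row of k leaves two independent rows (a, b) with a + b = k - 1 (one pin) or a + b = k - 2 (two pins); an end removal gives a = 0.
By Sprague-Grundy, G(k) = mex{ G(a) XOR G(b) } over all these splits. G(0) = 0.
G(1): splits (0,0):0^0=0 -> mex({0}) = 1
G(2): splits (0,1):0^1=1 (0,0):0^0=0 -> mex({0, 1}) = 2
G(3): splits (0,2):0^2=2 (1,1):1^1=0 (0,1):0^1=1 -> mex({0, 1, 2}) = 3
G(4): splits (0,3):0^3=3 (1,2):1^2=3 (0,2):0^2=2 (1,1):1^1=0 -> mex({0, 2, 3}) = 1
G(5): splits (0,4):0^1=1 (1,3):1^3=2 (2,2):2^2=0 (0,3):0^3=3 (1,2):1^2=3 -> mex({0, 1, 2, 3}) = 4
G(6) = mex({0, 1, 2, 4}) = 3
G(7) = mex({0, 1, 3, 4, 5}) = 2
G(8) = mex({0, 2, 3, 5, 6}) = 1
G(9) = mex({0, 1, 2, 3, 6, 7}) = 4
G(10) = mex({0, 1, 3, 4, 5, 7}) = 2
G(11) = mex({0, 1, 2, 3, 4, 5}) = 6
G(12) = mex({0, 1, 2, 3, 5, 6, 7}) = 4
G(13) = mex({0, 2, 3, 4, 6, 7}) = 1
G(14) = mex({0, 1, 4, 5, 6, 7}) = 2
G(15) = mex({0, 1, 2, 3, 4, 5, 6}) = 7
G(16) = mex({0, 2, 3, 5, 6, 7}) = 1
G(17) = mex({0, 1, 2, 3, 5, 6, 7}) = 4
G(18) = mex({0, 1, 2, 4, 5, 6}) = 3
G(19) = mex({0, 1, 3, 4, 5, 7}) = 2
G(20) = mex({0, 2, 3, 4, 5, 6, 7}) = 1
G(21) = mex({0, 1, 2, 3, 5, 6, 7}) = 4
G(22) = mex({0, 1, 2, 3, 4, 5, 7}) = 6
G(23) = mex({0, 1, 2, 3, 4, 5, 6}) = 7
G(24) = mex({0, 1, 2, 3, 5, 6, 7}) = 4
G(25) = mex({0, 2, 3, 4, 6, 7}) = 1
G(26) = mex({0, 1, 3, 4, 5, 6, 7}) = 2
G(27) = mex({0, 1, 2, 3, 4, 5, 6, 7}) = 8
G(28) = mex({0, 1, 2, 3, 4, 6, 7, 8}) = 5
G(29) = mex({0, 1, 2, 3, 5, 6, 7, 8, 9}) = 4
G(30) = mex({0, 1, 2, 3, 4, 5, 6, 9, 10}) = 7
G(31) = mex({0, 1, 3, 4, 5, 7, 10, 11}) = 2
G(32) = mex({0, 2, 3, 4, 5, 6, 7, 9, 11}) = 1
G(33) = mex({0, 1, 2, 3, 4, 5, 6, 7, 9, 12}) = 8
G(34) = mex({0, 1, 2, 3, 4, 5, 7, 8, 11, 12}) = 6
G(35) = mex({0, 1, 2, 3, 4, 5, 6, 8, 9, 10, 11}) = 7
G(36) = mex({0, 1, 2, 3, 5, 6, 7, 9, 10}) = 4
G(37) = mex({0, 2, 3, 4, 6, 7, 9, 10, 11, 12}) = 1
G(38) = mex({0, 1, 3, 4, 5, 6, 7, 9, 10, 11, 12}) = 2
G(39) = mex({0, 1, 2, 4, 5, 6, 7, 9, 10, 12, 14}) = 3
G(40) = mex({0, 2, 3, 4, 6, 7, 11, 12, 14}) = 1
G(41) = mex({0, 1, 2, 3, 5, 6, 7, 9, 10, 11, 12}) = 4
G(42) = mex({0, 1, 2, 3, 4, 5, 6, 9, 10}) = 7
Therefore G(42) = 7.

7


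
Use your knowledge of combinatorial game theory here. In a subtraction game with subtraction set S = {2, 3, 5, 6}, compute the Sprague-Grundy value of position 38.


The subtraction set is S = {2, 3, 5, 6}.
G(k) = mex{ G(k - s) : s in S, s <= k }. We compute iteratively: G(0) = 0.
G(1) = mex({}) = 0
G(2) = mex({0}) = 1
G(3) = mex({0}) = 1
G(4) = mex({0, 1}) = 2
G(5) = mex({0, 1}) = 2
G(6) = mex({0, 1, 2}) = 3
G(7) = mex({0, 1, 2}) = 3
G(8) = mex({1, 2, 3}) = 0
G(9) = mex({1, 2, 3}) = 0
G(10) = mex({0, 2, 3}) = 1
G(11) = mex({0, 2, 3}) = 1
G(12) = mex({0, 1, 3}) = 2
G(13) = mex({0, 1, 3}) = 2
Observe that G(8)..G(13) = 0, 0, 1, 1, 2, 2 repeats G(0)..G(5) = 0, 0, 1, 1, 2, 2.
For k >= max(S) = 6, G(k) is determined by the previous 6 values G(k-6)..G(k-1); a window of 6 consecutive values has recurred shifted by 8, so by induction G(k + 8) = G(k) for all k >= 0: the sequence is periodic from the start with period 8.
One period: G(0..7) = 0, 0, 1, 1, 2, 2, 3, 3.
38 mod 8 = 6, so G(38) = G(6) = 3.

3


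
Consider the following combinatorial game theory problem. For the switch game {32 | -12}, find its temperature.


The game is {32 | -12}, a switch {a | b} with numbers a > b.
Cooling {a | b} by t gives {a - t | b + t}, which stops being hot when a - t = b + t, i.e. at t = (a - b)/2. So the temperature of a switch is (a - b)/2.
Temperature = (Left option - Right option) / 2
= (32 - (-12)) / 2
= 44 / 2
= 22

22


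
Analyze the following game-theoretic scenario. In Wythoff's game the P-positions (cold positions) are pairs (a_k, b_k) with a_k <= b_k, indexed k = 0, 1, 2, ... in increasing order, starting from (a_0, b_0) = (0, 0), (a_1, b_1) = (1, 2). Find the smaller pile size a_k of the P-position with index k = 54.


By Wythoff's theorem, a_k = floor(k * phi) and b_k = floor(k * phi^2) = a_k + k, where phi = (1 + sqrt(5))/2 is the golden ratio.
phi = (1 + sqrt(5))/2 = 1.618034
k = 54
k * phi = 54 * 1.618034 = 87.373835
a_54 = floor(k * phi) = 87

87


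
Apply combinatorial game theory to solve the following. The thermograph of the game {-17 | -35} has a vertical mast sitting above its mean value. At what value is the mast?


Game = {-17 | -35}, a switch {a | b} with numbers a > b.
Its thermograph has left wall a - t and right wall b + t, which meet at t = (a - b)/2, where both equal (a + b)/2. So the mast (mean value) is at (a + b)/2.
Mean = (-17 + (-35))/2 = -52/2 = -26

-26


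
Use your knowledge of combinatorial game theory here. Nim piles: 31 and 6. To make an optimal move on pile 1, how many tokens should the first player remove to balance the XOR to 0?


Piles: 31 and 6
Current XOR: 31 XOR 6 = 25 (non-zero, so this is an N-position).
To make the XOR zero, we need to find a move that balances the piles.
For pile 1 (size 31): target = 31 XOR 25 = 6
We reduce pile 1 from 31 to 6.
Tokens removed: 31 - 6 = 25
Verification: 6 XOR 6 = 0

25


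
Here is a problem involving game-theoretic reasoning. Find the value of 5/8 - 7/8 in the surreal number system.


x = 5/8, y = 7/8
Converting to common denominator: 8
x = 5/8, y = 7/8
x - y = 5/8 - 7/8 = -1/4

-1/4


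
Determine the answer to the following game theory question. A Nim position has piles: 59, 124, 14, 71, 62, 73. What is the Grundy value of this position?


We need the XOR (exclusive or) of all pile sizes.
After XOR-ing pile 1 (size 59): 0 XOR 59 = 59
After XOR-ing pile 2 (size 124): 59 XOR 124 = 71
After XOR-ing pile 3 (size 14): 71 XOR 14 = 73
After XOR-ing pile 4 (size 71): 73 XOR 71 = 14
After XOR-ing pile 5 (size 62): 14 XOR 62 = 48
After XOR-ing pile 6 (size 73): 48 XOR 73 = 121
The Nim-value of this position is 121.

121


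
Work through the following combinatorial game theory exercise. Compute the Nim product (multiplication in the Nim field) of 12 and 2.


Nim multiplication is bilinear over XOR: (u XOR v) * w = (u*w) XOR (v*w).
So we split each operand into its bit components and XOR the pairwise Nim products.
12 = 4 + 8 (as XOR of powers of 2).
2 = 2 (as XOR of powers of 2).
Using the standard Nim-product table on single bits:
  2*2 = 3,   2*4 = 8,   2*8 = 12,
  4*4 = 6,   4*8 = 11,  8*8 = 13,
and  1*x = x (identity), k*l = l*k (commutative).
Pairwise Nim products:
  4 * 2 = 8
  8 * 2 = 12
XOR them: 8 XOR 12 = 4.
Result: 12 * 2 = 4 (in Nim).

4


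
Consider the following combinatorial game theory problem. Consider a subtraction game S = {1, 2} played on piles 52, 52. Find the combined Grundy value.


Subtraction set: {1, 2}
For this subtraction set, G(n) = n mod 3 (period = max + 1 = 3).
Pile 1 (size 52): G(52) = 52 mod 3 = 1
Pile 2 (size 52): G(52) = 52 mod 3 = 1
Total Grundy value = XOR of all: 1 XOR 1 = 0

0


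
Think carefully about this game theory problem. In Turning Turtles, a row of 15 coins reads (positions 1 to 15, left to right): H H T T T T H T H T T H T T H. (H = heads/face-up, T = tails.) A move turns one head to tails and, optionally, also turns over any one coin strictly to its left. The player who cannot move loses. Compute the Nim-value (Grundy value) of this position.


Coins: H H T T T T H T H T T H T T H
Key fact: a single head at position k behaves exactly like a Nim heap of size k (turning it to T and optionally flipping a coin at j < k corresponds to moving the heap from k to j, or to 0), and heads combine as a disjunctive sum (two heads at the same place would cancel, matching j XOR j = 0). So the Nim-value is the XOR of the 1-indexed positions of the heads.
Face-up positions (1-indexed): [1, 2, 7, 9, 12, 15]
XOR 0 with 1: 0 XOR 1 = 1
XOR 1 with 2: 1 XOR 2 = 3
XOR 3 with 7: 3 XOR 7 = 4
XOR 4 with 9: 4 XOR 9 = 13
XOR 13 with 12: 13 XOR 12 = 1
XOR 1 with 15: 1 XOR 15 = 14
Nim-value = 14

14


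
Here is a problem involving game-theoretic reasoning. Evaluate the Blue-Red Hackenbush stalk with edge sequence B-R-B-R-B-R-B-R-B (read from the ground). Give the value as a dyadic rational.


Edges (from ground): B-R-B-R-B-R-B-R-B
By Berlekamp's sign-expansion rule, a Blue-Red Hackenbush stalk has the value of the surreal number whose sign sequence is the edge sequence with B -> + and R -> -.
Sign sequence: +-+-+-+-+
Trace the sign expansion in the surreal number tree, starting from 0:
Edge 1: B (sign +) -> bounds (0, +inf), value = 1
Edge 2: R (sign -) -> bounds (0, 1), value = 1/2
Edge 3: B (sign +) -> bounds (1/2, 1), value = 3/4
Edge 4: R (sign -) -> bounds (1/2, 3/4), value = 5/8
Edge 5: B (sign +) -> bounds (5/8, 3/4), value = 11/16
Edge 6: R (sign -) -> bounds (5/8, 11/16), value = 21/32
Edge 7: B (sign +) -> bounds (21/32, 11/16), value = 43/64
Edge 8: R (sign -) -> bounds (21/32, 43/64), value = 85/128
Edge 9: B (sign +) -> bounds (85/128, 43/64), value = 171/256
Game value = 171/256

171/256


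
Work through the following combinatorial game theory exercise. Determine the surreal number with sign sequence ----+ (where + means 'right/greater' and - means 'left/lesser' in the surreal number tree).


Sign expansion: ----+
Rule: track bounds (lo, hi), initially (-inf, +inf). On '+', the current value becomes lo and we move to the simplest number in (value, hi): value + 1 if hi = +inf, otherwise the midpoint (value + hi)/2. On '-', the current value becomes hi and we move to value - 1 if lo = -inf, otherwise the midpoint (lo + value)/2.
Start at 0.
Step 1: sign = -, move left. Bounds: (-inf, 0). Value = -1
Step 2: sign = -, move left. Bounds: (-inf, -1). Value = -2
Step 3: sign = -, move left. Bounds: (-inf, -2). Value = -3
Step 4: sign = -, move left. Bounds: (-inf, -3). Value = -4
Step 5: sign = +, move right. Bounds: (-4, -3). Value = -7/2
The surreal number with sign expansion ----+ is -7/2.

-7/2


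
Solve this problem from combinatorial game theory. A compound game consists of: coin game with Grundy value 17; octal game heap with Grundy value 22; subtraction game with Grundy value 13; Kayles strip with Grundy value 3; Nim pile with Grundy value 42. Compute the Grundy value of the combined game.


By the Sprague-Grundy theorem, the Grundy value of a sum of games is the XOR of individual Grundy values.
coin game: Grundy value = 17. Running XOR: 0 XOR 17 = 17
octal game heap: Grundy value = 22. Running XOR: 17 XOR 22 = 7
subtraction game: Grundy value = 13. Running XOR: 7 XOR 13 = 10
Kayles strip: Grundy value = 3. Running XOR: 10 XOR 3 = 9
Nim pile: Grundy value = 42. Running XOR: 9 XOR 42 = 35
The combined Grundy value is 35.

35


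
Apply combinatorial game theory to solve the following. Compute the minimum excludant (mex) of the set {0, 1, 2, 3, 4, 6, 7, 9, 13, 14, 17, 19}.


Set = {0, 1, 2, 3, 4, 6, 7, 9, 13, 14, 17, 19}
0 is in the set.
1 is in the set.
2 is in the set.
3 is in the set.
4 is in the set.
5 is NOT in the set. This is the mex.
mex = 5

5


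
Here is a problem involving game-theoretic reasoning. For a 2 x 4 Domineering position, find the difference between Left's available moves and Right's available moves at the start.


Board is 2 x 4 (rows x cols).
Left (vertical) placements: (rows-1) * cols = 1 * 4 = 4
Right (horizontal) placements: rows * (cols-1) = 2 * 3 = 6
Advantage = Left - Right = 4 - 6 = -2

-2


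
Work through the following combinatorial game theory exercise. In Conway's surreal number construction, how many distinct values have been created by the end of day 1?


Day 0: {|} = 0 is born. Count = 1.
Day n: the number of surreal numbers born by day n is 2^(n+1) - 1.
By day 0: 2^1 - 1 = 1
By day 1: 2^2 - 1 = 3
By day 1: 3 surreal numbers.

3


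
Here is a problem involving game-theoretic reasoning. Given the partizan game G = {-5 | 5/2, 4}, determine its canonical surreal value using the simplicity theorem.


Left options: {-5}, max = -5
Right options: {5/2, 4}, min = 5/2
All options are numbers and max(Left) < min(Right), so by the simplicity theorem the value is the simplest (earliest-born) number strictly between -5 and 5/2.
Integers -4 through 2 all lie strictly between -5 and 5/2.
Among integers, the simplest (lowest birthday = smallest |n|; 0 is born on day 0, +-n on day n) is 0.
No non-integer in the interval can be simpler: if x is a non-integer in the interval, then floor(x) or ceil(x) also lies in the interval (the interval contains an integer), and both are proper prefixes of x's sign expansion, i.e. born earlier. So the game value is 0.
Game value = 0

0


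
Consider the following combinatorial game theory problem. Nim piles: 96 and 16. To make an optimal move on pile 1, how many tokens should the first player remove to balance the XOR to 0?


Piles: 96 and 16
Current XOR: 96 XOR 16 = 112 (non-zero, so this is an N-position).
To make the XOR zero, we need to find a move that balances the piles.
For pile 1 (size 96): target = 96 XOR 112 = 16
We reduce pile 1 from 96 to 16.
Tokens removed: 96 - 16 = 80
Verification: 16 XOR 16 = 0

80


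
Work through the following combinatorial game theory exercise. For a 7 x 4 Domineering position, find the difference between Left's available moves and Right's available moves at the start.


Board is 7 x 4 (rows x cols).
Left (vertical) placements: (rows-1) * cols = 6 * 4 = 24
Right (horizontal) placements: rows * (cols-1) = 7 * 3 = 21
Advantage = Left - Right = 24 - 21 = 3

3


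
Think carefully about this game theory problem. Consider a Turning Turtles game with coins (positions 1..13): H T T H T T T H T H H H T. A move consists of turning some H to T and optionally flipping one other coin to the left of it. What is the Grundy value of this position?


Coins: H T T H T T T H T H H H T
Key fact: a single head at position k behaves exactly like a Nim heap of size k (turning it to T and optionally flipping a coin at j < k corresponds to moving the heap from k to j, or to 0), and heads combine as a disjunctive sum (two heads at the same place would cancel, matching j XOR j = 0). So the Nim-value is the XOR of the 1-indexed positions of the heads.
Face-up positions (1-indexed): [1, 4, 8, 10, 11, 12]
XOR 0 with 1: 0 XOR 1 = 1
XOR 1 with 4: 1 XOR 4 = 5
XOR 5 with 8: 5 XOR 8 = 13
XOR 13 with 10: 13 XOR 10 = 7
XOR 7 with 11: 7 XOR 11 = 12
XOR 12 with 12: 12 XOR 12 = 0
Nim-value = 0

0


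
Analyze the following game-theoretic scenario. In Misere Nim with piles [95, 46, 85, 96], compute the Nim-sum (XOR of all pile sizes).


We need the XOR (exclusive or) of all pile sizes.
After XOR-ing pile 1 (size 95): 0 XOR 95 = 95
After XOR-ing pile 2 (size 46): 95 XOR 46 = 113
After XOR-ing pile 3 (size 85): 113 XOR 85 = 36
After XOR-ing pile 4 (size 96): 36 XOR 96 = 68
The Nim-value of this position is 68.

68


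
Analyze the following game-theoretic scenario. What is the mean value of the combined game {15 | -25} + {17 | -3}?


G1 = {15 | -25}, G2 = {17 | -3}
Each is a switch {a | b} with numbers a > b; its mean value is (a + b)/2, and mean value is additive over game sums: m(G1 + G2) = m(G1) + m(G2).
Mean of G1 = (15 + (-25))/2 = -10/2 = -5
Mean of G2 = (17 + (-3))/2 = 14/2 = 7
Mean of G1 + G2 = -5 + 7 = 2

2


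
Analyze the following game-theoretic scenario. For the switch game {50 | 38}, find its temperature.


The game is {50 | 38}, a switch {a | b} with numbers a > b.
Cooling {a | b} by t gives {a - t | b + t}, which stops being hot when a - t = b + t, i.e. at t = (a - b)/2. So the temperature of a switch is (a - b)/2.
Temperature = (Left option - Right option) / 2
= (50 - (38)) / 2
= 12 / 2
= 6

6


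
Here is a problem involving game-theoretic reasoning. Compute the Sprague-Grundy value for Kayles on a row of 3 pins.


Kayles: a move removes 1 or 2 adjacent pins from a contiguous row.
Removing pins from a row of k leaves two independent rows (a, b) with a + b = k - 1 (one pin) or a + b = k - 2 (two pins); an end removal gives a = 0.
By Sprague-Grundy, G(k) = mex{ G(a) XOR G(b) } over all these splits. G(0) = 0.
G(1): splits (0,0):0^0=0 -> mex({0}) = 1
G(2): splits (0,1):0^1=1 (0,0):0^0=0 -> mex({0, 1}) = 2
G(3): splits (0,2):0^2=2 (1,1):1^1=0 (0,1):0^1=1 -> mex({0, 1, 2}) = 3
Therefore G(3) = 3.

3


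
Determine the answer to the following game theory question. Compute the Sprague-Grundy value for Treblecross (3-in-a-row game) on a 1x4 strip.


Treblecross: place X on empty cells; 3-in-a-row wins.
Playing within two cells of an existing X lets the opponent win at once, so sensible play treats the cells i-2..i+2 around each X as dead. The player left with no safe cell loses, so this is a normal-play take-away game on strips of safe cells.
Placing X at cell i (0-indexed) of a strip of k safe cells leaves independent strips of sizes max(0, i-2) and max(0, k-i-3). Hence G(k) = mex{ G(max(0,i-2)) XOR G(max(0,k-i-3)) : 0 <= i < k }, with G(0) = 0.
G(1): splits (0,0):0^0=0 -> mex({0}) = 1
G(2): splits (0,0):0^0=0 -> mex({0}) = 1
G(3): splits (0,0):0^0=0 -> mex({0}) = 1
G(4): splits (0,1):0^1=1 (0,0):0^0=0 -> mex({0, 1}) = 2
Therefore G(4) = 2.

2


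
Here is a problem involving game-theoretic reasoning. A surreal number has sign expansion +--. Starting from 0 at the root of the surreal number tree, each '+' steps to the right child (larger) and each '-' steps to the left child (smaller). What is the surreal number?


Sign expansion: +--
Rule: track bounds (lo, hi), initially (-inf, +inf). On '+', the current value becomes lo and we move to the simplest number in (value, hi): value + 1 if hi = +inf, otherwise the midpoint (value + hi)/2. On '-', the current value becomes hi and we move to value - 1 if lo = -inf, otherwise the midpoint (lo + value)/2.
Start at 0.
Step 1: sign = +, move right. Bounds: (0, +inf). Value = 1
Step 2: sign = -, move left. Bounds: (0, 1). Value = 1/2
Step 3: sign = -, move left. Bounds: (0, 1/2). Value = 1/4
The surreal number with sign expansion +-- is 1/4.

1/4


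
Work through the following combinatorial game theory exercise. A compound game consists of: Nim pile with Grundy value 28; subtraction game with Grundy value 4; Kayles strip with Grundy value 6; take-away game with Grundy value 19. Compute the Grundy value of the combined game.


By the Sprague-Grundy theorem, the Grundy value of a sum of games is the XOR of individual Grundy values.
Nim pile: Grundy value = 28. Running XOR: 0 XOR 28 = 28
subtraction game: Grundy value = 4. Running XOR: 28 XOR 4 = 24
Kayles strip: Grundy value = 6. Running XOR: 24 XOR 6 = 30
take-away game: Grundy value = 19. Running XOR: 30 XOR 19 = 13
The combined Grundy value is 13.

13


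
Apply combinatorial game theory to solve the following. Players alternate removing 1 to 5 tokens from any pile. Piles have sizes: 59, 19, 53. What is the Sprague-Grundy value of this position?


Subtraction set: {1, 2, 3, 4, 5}
For this subtraction set, G(n) = n mod 6 (period = max + 1 = 6).
Pile 1 (size 59): G(59) = 59 mod 6 = 5
Pile 2 (size 19): G(19) = 19 mod 6 = 1
Pile 3 (size 53): G(53) = 53 mod 6 = 5
Total Grundy value = XOR of all: 5 XOR 1 XOR 5 = 1

1


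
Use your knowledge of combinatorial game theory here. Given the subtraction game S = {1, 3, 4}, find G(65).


The subtraction set is S = {1, 3, 4}.
G(k) = mex{ G(k - s) : s in S, s <= k }. We compute iteratively: G(0) = 0.
G(1) = mex({0}) = 1
G(2) = mex({1}) = 0
G(3) = mex({0}) = 1
G(4) = mex({0, 1}) = 2
G(5) = mex({0, 1, 2}) = 3
G(6) = mex({0, 1, 3}) = 2
G(7) = mex({1, 2}) = 0
G(8) = mex({0, 2, 3}) = 1
G(9) = mex({1, 2, 3}) = 0
G(10) = mex({0, 2}) = 1
Observe that G(7)..G(10) = 0, 1, 0, 1 repeats G(0)..G(3) = 0, 1, 0, 1.
For k >= max(S) = 4, G(k) is determined by the previous 4 values G(k-4)..G(k-1); a window of 4 consecutive values has recurred shifted by 7, so by induction G(k + 7) = G(k) for all k >= 0: the sequence is periodic from the start with period 7.
One period: G(0..6) = 0, 1, 0, 1, 2, 3, 2.
65 mod 7 = 2, so G(65) = G(2) = 0.

0


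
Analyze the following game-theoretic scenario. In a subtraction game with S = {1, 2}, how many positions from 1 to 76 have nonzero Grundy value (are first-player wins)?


Subtraction set S = {1, 2}, so G(n) = n mod 3.
G(n) = 0 when n is a multiple of 3.
Multiples of 3 in [1, 76]: 25
N-positions (nonzero Grundy) = 76 - 25 = 51

51


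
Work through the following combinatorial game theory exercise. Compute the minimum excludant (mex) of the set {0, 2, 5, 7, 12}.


Set = {0, 2, 5, 7, 12}
0 is in the set.
1 is NOT in the set. This is the mex.
mex = 1

1


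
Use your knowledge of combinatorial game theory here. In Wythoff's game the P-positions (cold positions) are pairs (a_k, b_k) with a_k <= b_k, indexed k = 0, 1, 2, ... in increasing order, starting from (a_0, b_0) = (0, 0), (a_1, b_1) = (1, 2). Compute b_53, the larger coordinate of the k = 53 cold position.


By Wythoff's theorem, a_k = floor(k * phi) and b_k = floor(k * phi^2) = a_k + k, where phi = (1 + sqrt(5))/2 is the golden ratio.
phi = (1 + sqrt(5))/2 = 1.618034
phi^2 = phi + 1 = 2.618034
k = 53
k * phi^2 = 53 * 2.618034 = 138.755801
b_53 = floor(k * phi^2) = 138 (check: a_53 + k = 85 + 53 = 138)

138


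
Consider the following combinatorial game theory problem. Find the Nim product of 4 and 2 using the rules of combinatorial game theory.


Nim multiplication is bilinear over XOR: (u XOR v) * w = (u*w) XOR (v*w).
So we split each operand into its bit components and XOR the pairwise Nim products.
4 = 4 (as XOR of powers of 2).
2 = 2 (as XOR of powers of 2).
Using the standard Nim-product table on single bits:
  2*2 = 3,   2*4 = 8,   2*8 = 12,
  4*4 = 6,   4*8 = 11,  8*8 = 13,
and  1*x = x (identity), k*l = l*k (commutative).
Pairwise Nim products:
  4 * 2 = 8
XOR them: 8 = 8.
Result: 4 * 2 = 8 (in Nim).

8


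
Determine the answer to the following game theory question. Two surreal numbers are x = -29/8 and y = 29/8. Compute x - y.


x = -29/8, y = 29/8
Converting to common denominator: 8
x = -29/8, y = 29/8
x - y = -29/8 - 29/8 = -29/4

-29/4


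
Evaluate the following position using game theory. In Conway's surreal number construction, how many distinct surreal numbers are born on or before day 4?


Day 0: {|} = 0 is born. Count = 1.
Day n: the number of surreal numbers born by day n is 2^(n+1) - 1.
By day 0: 2^1 - 1 = 1
By day 1: 2^2 - 1 = 3
By day 2: 2^3 - 1 = 7
By day 3: 2^4 - 1 = 15
By day 4: 2^5 - 1 = 31
By day 4: 31 surreal numbers.

31


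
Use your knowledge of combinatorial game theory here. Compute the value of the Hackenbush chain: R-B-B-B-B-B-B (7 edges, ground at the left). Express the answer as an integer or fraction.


Edges (from ground): R-B-B-B-B-B-B
By Berlekamp's sign-expansion rule, a Blue-Red Hackenbush stalk has the value of the surreal number whose sign sequence is the edge sequence with B -> + and R -> -.
Sign sequence: -++++++
Trace the sign expansion in the surreal number tree, starting from 0:
Edge 1: R (sign -) -> bounds (-inf, 0), value = -1
Edge 2: B (sign +) -> bounds (-1, 0), value = -1/2
Edge 3: B (sign +) -> bounds (-1/2, 0), value = -1/4
Edge 4: B (sign +) -> bounds (-1/4, 0), value = -1/8
Edge 5: B (sign +) -> bounds (-1/8, 0), value = -1/16
Edge 6: B (sign +) -> bounds (-1/16, 0), value = -1/32
Edge 7: B (sign +) -> bounds (-1/32, 0), value = -1/64
Game value = -1/64

-1/64


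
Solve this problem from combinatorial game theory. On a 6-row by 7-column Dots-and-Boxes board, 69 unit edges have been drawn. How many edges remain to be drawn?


Grid: 6 x 7 boxes, i.e. 7 rows and 8 columns of dots.
Horizontal edges: (rows + 1) * cols = 7 * 7 = 49
Vertical edges: rows * (cols + 1) = 6 * 8 = 48
Total edges: 49 + 48 = 97
Edges drawn: 69
Remaining: 97 - 69 = 28

28


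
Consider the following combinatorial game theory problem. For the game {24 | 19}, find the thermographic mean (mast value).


Game = {24 | 19}, a switch {a | b} with numbers a > b.
Its thermograph has left wall a - t and right wall b + t, which meet at t = (a - b)/2, where both equal (a + b)/2. So the mast (mean value) is at (a + b)/2.
Mean = (24 + (19))/2 = 43/2 = 43/2

43/2


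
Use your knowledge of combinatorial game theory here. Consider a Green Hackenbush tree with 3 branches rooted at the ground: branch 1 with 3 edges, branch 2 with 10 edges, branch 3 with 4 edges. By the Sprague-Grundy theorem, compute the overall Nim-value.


The tree has 3 branches from the ground vertex.
In Green Hackenbush, the Nim-value of a simple path of length k is k.
Branch 1: length 3, Nim-value = 3
Branch 2: length 10, Nim-value = 10
Branch 3: length 4, Nim-value = 4
Total Nim-value = XOR of all branch values:
0 XOR 3 = 3
3 XOR 10 = 9
9 XOR 4 = 13
Nim-value of the tree = 13

13


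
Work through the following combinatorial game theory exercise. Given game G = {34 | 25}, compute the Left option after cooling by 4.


Original game: {34 | 25} (a switch {a | b} with a > b).
Cooling by t (for t below the temperature (a - b)/2 = 9/2) taxes each move by t: {a | b} cooled by t is {a - t | b + t}.
Cooling amount: t = 4
Cooled Left option: 34 - 4 = 30
Cooled Right option: 25 + 4 = 29
Cooled game: {30 | 29}
Left option = 30

30


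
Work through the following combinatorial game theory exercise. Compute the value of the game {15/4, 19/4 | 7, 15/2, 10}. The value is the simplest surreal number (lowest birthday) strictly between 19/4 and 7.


Left options: {15/4, 19/4}, max = 19/4
Right options: {7, 15/2, 10}, min = 7
All options are numbers and max(Left) < min(Right), so by the simplicity theorem the value is the simplest (earliest-born) number strictly between 19/4 and 7.
Integers 5 through 6 all lie strictly between 19/4 and 7.
Among integers, the simplest (lowest birthday = smallest |n|; 0 is born on day 0, +-n on day n) is 5.
No non-integer in the interval can be simpler: if x is a non-integer in the interval, then floor(x) or ceil(x) also lies in the interval (the interval contains an integer), and both are proper prefixes of x's sign expansion, i.e. born earlier. So the game value is 5.
Game value = 5

5


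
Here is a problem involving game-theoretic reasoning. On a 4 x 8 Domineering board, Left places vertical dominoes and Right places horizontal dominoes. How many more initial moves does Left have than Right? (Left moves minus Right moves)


Board is 4 x 8 (rows x cols).
Left (vertical) placements: (rows-1) * cols = 3 * 8 = 24
Right (horizontal) placements: rows * (cols-1) = 4 * 7 = 28
Advantage = Left - Right = 24 - 28 = -4

-4


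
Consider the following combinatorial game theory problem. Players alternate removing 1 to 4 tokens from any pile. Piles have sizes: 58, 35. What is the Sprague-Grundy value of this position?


Subtraction set: {1, 2, 3, 4}
For this subtraction set, G(n) = n mod 5 (period = max + 1 = 5).
Pile 1 (size 58): G(58) = 58 mod 5 = 3
Pile 2 (size 35): G(35) = 35 mod 5 = 0
Total Grundy value = XOR of all: 3 XOR 0 = 3

3


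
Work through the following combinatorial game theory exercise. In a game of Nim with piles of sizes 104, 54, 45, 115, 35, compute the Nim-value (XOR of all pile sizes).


We need the XOR (exclusive or) of all pile sizes.
After XOR-ing pile 1 (size 104): 0 XOR 104 = 104
After XOR-ing pile 2 (size 54): 104 XOR 54 = 94
After XOR-ing pile 3 (size 45): 94 XOR 45 = 115
After XOR-ing pile 4 (size 115): 115 XOR 115 = 0
After XOR-ing pile 5 (size 35): 0 XOR 35 = 35
The Nim-value of this position is 35.

35


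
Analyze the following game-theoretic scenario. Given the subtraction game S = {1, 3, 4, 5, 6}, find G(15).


The subtraction set is S = {1, 3, 4, 5, 6}.
G(k) = mex{ G(k - s) : s in S, s <= k }. We compute iteratively: G(0) = 0.
G(1) = mex({0}) = 1
G(2) = mex({1}) = 0
G(3) = mex({0}) = 1
G(4) = mex({0, 1}) = 2
G(5) = mex({0, 1, 2}) = 3
G(6) = mex({0, 1, 3}) = 2
G(7) = mex({0, 1, 2}) = 3
G(8) = mex({0, 1, 2, 3}) = 4
G(9) = mex({1, 2, 3, 4}) = 0
G(10) = mex({0, 2, 3}) = 1
G(11) = mex({1, 2, 3, 4}) = 0
G(12) = mex({0, 2, 3, 4}) = 1
G(13) = mex({0, 1, 3, 4}) = 2
G(14) = mex({0, 1, 2, 4}) = 3
Observe that G(9)..G(14) = 0, 1, 0, 1, 2, 3 repeats G(0)..G(5) = 0, 1, 0, 1, 2, 3.
For k >= max(S) = 6, G(k) is determined by the previous 6 values G(k-6)..G(k-1); a window of 6 consecutive values has recurred shifted by 9, so by induction G(k + 9) = G(k) for all k >= 0: the sequence is periodic from the start with period 9.
One period: G(0..8) = 0, 1, 0, 1, 2, 3, 2, 3, 4.
15 mod 9 = 6, so G(15) = G(6) = 2.

2


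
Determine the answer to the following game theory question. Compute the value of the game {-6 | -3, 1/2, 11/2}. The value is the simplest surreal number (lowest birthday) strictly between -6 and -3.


Left options: {-6}, max = -6
Right options: {-3, 1/2, 11/2}, min = -3
All options are numbers and max(Left) < min(Right), so by the simplicity theorem the value is the simplest (earliest-born) number strictly between -6 and -3.
Integers -5 through -4 all lie strictly between -6 and -3.
Among integers, the simplest (lowest birthday = smallest |n|; 0 is born on day 0, +-n on day n) is -4.
No non-integer in the interval can be simpler: if x is a non-integer in the interval, then floor(x) or ceil(x) also lies in the interval (the interval contains an integer), and both are proper prefixes of x's sign expansion, i.e. born earlier. So the game value is -4.
Game value = -4

-4


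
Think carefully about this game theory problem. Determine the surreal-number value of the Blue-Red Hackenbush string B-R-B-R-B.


Edges (from ground): B-R-B-R-B
By Berlekamp's sign-expansion rule, a Blue-Red Hackenbush stalk has the value of the surreal number whose sign sequence is the edge sequence with B -> + and R -> -.
Sign sequence: +-+-+
Trace the sign expansion in the surreal number tree, starting from 0:
Edge 1: B (sign +) -> bounds (0, +inf), value = 1
Edge 2: R (sign -) -> bounds (0, 1), value = 1/2
Edge 3: B (sign +) -> bounds (1/2, 1), value = 3/4
Edge 4: R (sign -) -> bounds (1/2, 3/4), value = 5/8
Edge 5: B (sign +) -> bounds (5/8, 3/4), value = 11/16
Game value = 11/16

11/16


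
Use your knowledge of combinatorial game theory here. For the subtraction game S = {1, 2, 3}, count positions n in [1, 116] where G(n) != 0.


Subtraction set S = {1, 2, 3}, so G(n) = n mod 4.
G(n) = 0 when n is a multiple of 4.
Multiples of 4 in [1, 116]: 29
N-positions (nonzero Grundy) = 116 - 29 = 87

87


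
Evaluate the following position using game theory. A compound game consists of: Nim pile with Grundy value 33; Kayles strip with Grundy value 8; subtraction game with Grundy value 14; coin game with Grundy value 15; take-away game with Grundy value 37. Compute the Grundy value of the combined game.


By the Sprague-Grundy theorem, the Grundy value of a sum of games is the XOR of individual Grundy values.
Nim pile: Grundy value = 33. Running XOR: 0 XOR 33 = 33
Kayles strip: Grundy value = 8. Running XOR: 33 XOR 8 = 41
subtraction game: Grundy value = 14. Running XOR: 41 XOR 14 = 39
coin game: Grundy value = 15. Running XOR: 39 XOR 15 = 40
take-away game: Grundy value = 37. Running XOR: 40 XOR 37 = 13
The combined Grundy value is 13.

13


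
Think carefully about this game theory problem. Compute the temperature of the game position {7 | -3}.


The game is {7 | -3}, a switch {a | b} with numbers a > b.
Cooling {a | b} by t gives {a - t | b + t}, which stops being hot when a - t = b + t, i.e. at t = (a - b)/2. So the temperature of a switch is (a - b)/2.
Temperature = (Left option - Right option) / 2
= (7 - (-3)) / 2
= 10 / 2
= 5

5


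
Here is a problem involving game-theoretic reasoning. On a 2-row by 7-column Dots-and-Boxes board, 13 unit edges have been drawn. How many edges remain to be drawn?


Grid: 2 x 7 boxes, i.e. 3 rows and 8 columns of dots.
Horizontal edges: (rows + 1) * cols = 3 * 7 = 21
Vertical edges: rows * (cols + 1) = 2 * 8 = 16
Total edges: 21 + 16 = 37
Edges drawn: 13
Remaining: 37 - 13 = 24

24
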